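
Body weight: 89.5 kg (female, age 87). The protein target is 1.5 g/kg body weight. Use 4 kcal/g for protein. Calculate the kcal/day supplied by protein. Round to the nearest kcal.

Protein = 1.5 g/kg × 89.5 kg = 134.25 g/day.
Protein energy = 134.25 g × 4 kcal/g = 537 kcal/day.

537 kcal/day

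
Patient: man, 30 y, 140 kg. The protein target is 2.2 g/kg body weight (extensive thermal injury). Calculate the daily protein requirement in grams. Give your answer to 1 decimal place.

308.0 g/day

Protein = 2.2 g/kg × 140 kg = 308 g/day.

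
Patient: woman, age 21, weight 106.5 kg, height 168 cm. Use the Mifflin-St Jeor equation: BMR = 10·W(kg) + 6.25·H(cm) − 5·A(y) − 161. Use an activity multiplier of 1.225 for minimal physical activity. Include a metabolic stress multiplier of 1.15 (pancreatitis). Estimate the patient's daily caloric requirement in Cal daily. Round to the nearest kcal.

Mifflin-St Jeor (female): BMR = 10(106.5) + 6.25(168) − 5(21) − 161 = 1065 + 1050 − 105 − 161 = 1849 kcal/day.
TEE = BMR × activity factor = 1849 × 1.225 = 2265.025 kcal/day.
Apply stress factor: 2265.025 × 1.15 = 2604.7788 kcal/day.

2605 Cal daily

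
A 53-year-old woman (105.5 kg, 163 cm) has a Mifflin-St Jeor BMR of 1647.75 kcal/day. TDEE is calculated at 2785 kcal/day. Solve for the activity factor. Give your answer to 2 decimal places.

1.69

Activity factor = TEE ÷ BMR = 2785 ÷ 1647.75 = 1.69.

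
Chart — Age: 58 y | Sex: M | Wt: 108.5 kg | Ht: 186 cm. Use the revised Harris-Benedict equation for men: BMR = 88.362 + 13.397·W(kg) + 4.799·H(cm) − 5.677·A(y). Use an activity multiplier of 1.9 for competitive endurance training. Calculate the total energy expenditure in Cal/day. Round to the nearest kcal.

Harris-Benedict: BMR = 88.362 + 13.397(108.5) + 4.799(186) − 5.677(58) = 2105.2845 kcal/day.
TEE = BMR × activity factor = 2105.2845 × 1.9 = 4000.0406 kcal/day.

4000 Cal/day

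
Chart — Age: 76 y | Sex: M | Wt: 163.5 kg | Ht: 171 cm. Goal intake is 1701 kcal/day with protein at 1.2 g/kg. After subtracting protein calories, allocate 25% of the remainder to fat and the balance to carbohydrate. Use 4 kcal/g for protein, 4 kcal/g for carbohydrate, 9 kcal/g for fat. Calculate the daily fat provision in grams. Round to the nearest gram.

Protein = 1.2 × 163.5 = 196.2 g → 196.2 × 4 = 784.8 kcal.
Non-protein calories = 1701 − 784.8 = 916.2 kcal.
Fat: 25% × 916.2 = 229.05 kcal; carbohydrate: 687.15 kcal.
Fat: 229.05 kcal ÷ 9 kcal/g = 25.45 g.

25 g/day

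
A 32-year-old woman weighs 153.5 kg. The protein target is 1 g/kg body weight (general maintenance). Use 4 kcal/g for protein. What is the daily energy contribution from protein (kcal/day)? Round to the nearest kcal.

614 kcal/day

Protein = 1 g/kg × 153.5 kg = 153.5 g/day.
Protein energy = 153.5 g × 4 kcal/g = 614 kcal/day.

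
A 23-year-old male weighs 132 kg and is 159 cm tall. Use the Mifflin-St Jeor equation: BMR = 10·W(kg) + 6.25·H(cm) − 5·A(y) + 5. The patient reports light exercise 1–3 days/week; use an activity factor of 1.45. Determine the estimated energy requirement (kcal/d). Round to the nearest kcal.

3195 kcal/d

Mifflin-St Jeor (male): BMR = 10(132) + 6.25(159) − 5(23) + 5 = 1320 + 993.75 − 115 + 5 = 2203.75 kcal/day.
TEE = BMR × activity factor = 2203.75 × 1.45 = 3195.4375 kcal/day.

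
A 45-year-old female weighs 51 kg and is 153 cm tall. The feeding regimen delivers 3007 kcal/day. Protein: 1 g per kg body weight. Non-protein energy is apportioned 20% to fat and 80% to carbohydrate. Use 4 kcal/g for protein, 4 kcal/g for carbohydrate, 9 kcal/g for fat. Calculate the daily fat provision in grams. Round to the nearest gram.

Protein = 1 × 51 = 51 g → 51 × 4 = 204 kcal.
Non-protein calories = 3007 − 204 = 2803 kcal.
Fat: 20% × 2803 = 560.6 kcal; carbohydrate: 2242.4 kcal.
Fat: 560.6 kcal ÷ 9 kcal/g = 62.2889 g.

62 g/day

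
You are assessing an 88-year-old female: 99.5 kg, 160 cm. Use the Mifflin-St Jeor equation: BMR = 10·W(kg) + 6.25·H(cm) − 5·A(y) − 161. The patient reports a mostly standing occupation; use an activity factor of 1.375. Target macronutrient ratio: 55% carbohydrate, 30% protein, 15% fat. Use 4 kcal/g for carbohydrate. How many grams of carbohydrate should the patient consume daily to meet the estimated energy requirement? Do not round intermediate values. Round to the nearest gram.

264 g/day

Mifflin-St Jeor (female): BMR = 10(99.5) + 6.25(160) − 5(88) − 161 = 995 + 1000 − 440 − 161 = 1394 kcal/day.
TEE = 1394 × 1.375 = 1916.75 kcal/day.
Carbohydrate energy = 55% × 1916.75 = 1054.2125 kcal.
Carbohydrate = 1054.2125 ÷ 4 kcal/g = 263.5531 g.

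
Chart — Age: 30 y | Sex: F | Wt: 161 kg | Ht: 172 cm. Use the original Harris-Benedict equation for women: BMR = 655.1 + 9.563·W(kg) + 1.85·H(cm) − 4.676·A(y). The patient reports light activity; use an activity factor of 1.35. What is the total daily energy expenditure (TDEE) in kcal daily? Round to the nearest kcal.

3203 kcal daily

Harris-Benedict: BMR = 655.1 + 9.563(161) + 1.85(172) − 4.676(30) = 2372.663 kcal/day.
TEE = BMR × activity factor = 2372.663 × 1.35 = 3203.0951 kcal/day.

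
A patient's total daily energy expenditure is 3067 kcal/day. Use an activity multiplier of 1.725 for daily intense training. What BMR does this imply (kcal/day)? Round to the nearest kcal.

BMR = TEE ÷ activity factor = 3067 ÷ 1.725 = 1777.971 kcal/day.

1778 kcal/day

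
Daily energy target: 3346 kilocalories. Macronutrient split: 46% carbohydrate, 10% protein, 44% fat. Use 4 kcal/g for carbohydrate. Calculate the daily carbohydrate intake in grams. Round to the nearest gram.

385 g/day

Carbohydrate energy = 46% × 3346 = 1539.16 kcal.
At 4 kcal/g: 1539.16 ÷ 4 = 384.79 g.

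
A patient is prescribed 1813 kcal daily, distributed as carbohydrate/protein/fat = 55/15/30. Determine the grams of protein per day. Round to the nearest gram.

Protein energy = 15% × 1813 = 271.95 kcal.
At 4 kcal/g: 271.95 ÷ 4 = 67.9875 g.

68 g/day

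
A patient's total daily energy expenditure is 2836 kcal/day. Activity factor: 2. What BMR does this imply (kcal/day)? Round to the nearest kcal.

BMR = TEE ÷ activity factor = 2836 ÷ 2 = 1418 kcal/day.

1418 kcal/day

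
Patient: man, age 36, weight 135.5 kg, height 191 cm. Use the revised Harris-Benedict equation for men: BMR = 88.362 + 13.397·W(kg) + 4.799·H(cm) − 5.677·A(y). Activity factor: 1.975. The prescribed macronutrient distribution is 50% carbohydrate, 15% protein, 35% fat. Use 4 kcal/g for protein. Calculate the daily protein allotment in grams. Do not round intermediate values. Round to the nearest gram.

Harris-Benedict: BMR = 88.362 + 13.397(135.5) + 4.799(191) − 5.677(36) = 2615.8925 kcal/day.
TEE = 2615.8925 × 1.975 = 5166.3877 kcal/day.
Protein energy = 15% × 5166.3877 = 774.9582 kcal.
Protein = 774.9582 ÷ 4 kcal/g = 193.7395 g.

194 g/day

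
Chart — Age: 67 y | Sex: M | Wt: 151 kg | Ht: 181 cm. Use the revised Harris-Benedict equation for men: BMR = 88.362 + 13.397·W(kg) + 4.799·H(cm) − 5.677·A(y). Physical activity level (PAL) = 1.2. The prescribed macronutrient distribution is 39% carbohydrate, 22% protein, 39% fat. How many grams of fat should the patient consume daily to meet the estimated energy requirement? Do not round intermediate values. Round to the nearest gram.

Harris-Benedict: BMR = 88.362 + 13.397(151) + 4.799(181) − 5.677(67) = 2599.569 kcal/day.
TEE = 2599.569 × 1.2 = 3119.4828 kcal/day.
Fat energy = 39% × 3119.4828 = 1216.5983 kcal.
Fat = 1216.5983 ÷ 9 kcal/g = 135.1776 g.

135 g/day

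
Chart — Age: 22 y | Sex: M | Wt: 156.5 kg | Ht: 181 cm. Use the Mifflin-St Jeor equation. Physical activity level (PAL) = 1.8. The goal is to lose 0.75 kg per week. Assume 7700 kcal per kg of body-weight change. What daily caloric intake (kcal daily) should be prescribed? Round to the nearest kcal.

Mifflin-St Jeor (male): BMR = 10(156.5) + 6.25(181) − 5(22) + 5 = 1565 + 1131.25 − 110 + 5 = 2591.25 kcal/day.
TEE = 2591.25 × 1.8 = 4664.25 kcal/day.
Required daily deficit = 0.75 × 7700 ÷ 7 = 825 kcal/day.
Target intake = 4664.25 − 825 = 3839.25 kcal/day.

3839 kcal daily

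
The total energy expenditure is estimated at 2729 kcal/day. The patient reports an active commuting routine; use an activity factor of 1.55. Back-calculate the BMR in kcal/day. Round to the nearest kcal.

1761 kcal/day

BMR = TEE ÷ activity factor = 2729 ÷ 1.55 = 1760.6452 kcal/day.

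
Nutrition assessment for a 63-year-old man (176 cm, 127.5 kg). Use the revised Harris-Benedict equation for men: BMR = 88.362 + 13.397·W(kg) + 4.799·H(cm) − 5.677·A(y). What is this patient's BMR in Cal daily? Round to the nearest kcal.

Harris-Benedict: BMR = 88.362 + 13.397(127.5) + 4.799(176) − 5.677(63) = 2283.4525 kcal/day.

2283 Cal daily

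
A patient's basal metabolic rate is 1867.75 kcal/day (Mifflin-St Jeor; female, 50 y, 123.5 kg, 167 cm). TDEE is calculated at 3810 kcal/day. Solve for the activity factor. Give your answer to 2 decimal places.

Activity factor = TEE ÷ BMR = 3810 ÷ 1867.75 = 2.04.

2.04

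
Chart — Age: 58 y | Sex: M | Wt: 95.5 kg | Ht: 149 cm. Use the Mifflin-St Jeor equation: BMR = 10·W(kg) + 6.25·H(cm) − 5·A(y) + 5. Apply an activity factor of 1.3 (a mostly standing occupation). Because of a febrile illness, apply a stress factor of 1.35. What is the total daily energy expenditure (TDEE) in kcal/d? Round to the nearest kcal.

Mifflin-St Jeor (male): BMR = 10(95.5) + 6.25(149) − 5(58) + 5 = 955 + 931.25 − 290 + 5 = 1601.25 kcal/day.
TEE = BMR × activity factor = 1601.25 × 1.3 = 2081.625 kcal/day.
Apply stress factor: 2081.625 × 1.35 = 2810.1938 kcal/day.

2810 kcal/d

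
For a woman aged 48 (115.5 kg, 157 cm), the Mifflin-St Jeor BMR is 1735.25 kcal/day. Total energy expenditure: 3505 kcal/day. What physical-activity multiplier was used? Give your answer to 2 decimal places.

Activity factor = TEE ÷ BMR = 3505 ÷ 1735.25 = 2.02.

2.02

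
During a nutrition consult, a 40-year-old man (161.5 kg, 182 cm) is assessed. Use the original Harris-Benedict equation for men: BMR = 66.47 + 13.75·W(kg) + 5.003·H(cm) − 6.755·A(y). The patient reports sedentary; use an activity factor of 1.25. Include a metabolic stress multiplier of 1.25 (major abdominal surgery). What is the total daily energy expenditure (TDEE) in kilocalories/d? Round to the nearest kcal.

Harris-Benedict: BMR = 66.47 + 13.75(161.5) + 5.003(182) − 6.755(40) = 2927.441 kcal/day.
TEE = BMR × activity factor = 2927.441 × 1.25 = 3659.3013 kcal/day.
Apply stress factor: 3659.3013 × 1.25 = 4574.1266 kcal/day.

4574 kilocalories/d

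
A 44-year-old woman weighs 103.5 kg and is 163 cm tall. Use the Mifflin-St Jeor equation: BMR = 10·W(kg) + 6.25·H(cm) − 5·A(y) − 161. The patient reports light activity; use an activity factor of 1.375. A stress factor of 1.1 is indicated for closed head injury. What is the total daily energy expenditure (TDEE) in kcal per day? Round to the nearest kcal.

Mifflin-St Jeor (female): BMR = 10(103.5) + 6.25(163) − 5(44) − 161 = 1035 + 1018.75 − 220 − 161 = 1672.75 kcal/day.
TEE = BMR × activity factor = 1672.75 × 1.375 = 2300.0313 kcal/day.
Apply stress factor: 2300.0313 × 1.1 = 2530.0344 kcal/day.

2530 kcal per day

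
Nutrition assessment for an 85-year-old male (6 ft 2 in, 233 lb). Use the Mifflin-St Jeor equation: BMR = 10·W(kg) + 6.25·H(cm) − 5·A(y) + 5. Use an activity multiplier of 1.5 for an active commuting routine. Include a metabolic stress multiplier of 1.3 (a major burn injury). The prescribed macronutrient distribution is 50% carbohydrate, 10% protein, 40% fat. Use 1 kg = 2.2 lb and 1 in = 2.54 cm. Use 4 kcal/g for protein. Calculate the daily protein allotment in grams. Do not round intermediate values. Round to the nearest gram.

Convert to metric: weight = 233 ÷ 2.2 = 105.9091 kg; height = (6×12 + 2) × 2.54 = 74 × 2.54 = 187.96 cm.
Mifflin-St Jeor (male): BMR = 10(105.9091) + 6.25(187.96) − 5(85) + 5 = 1059.0909 + 1174.75 − 425 + 5 = 1813.8409 kcal/day.
TEE = 1813.8409 × 1.5 = 2720.7614 kcal/day.
With stress factor 1.3: 2720.7614 × 1.3 = 3536.9898 kcal/day.
Protein energy = 10% × 3536.9898 = 353.699 kcal.
Protein = 353.699 ÷ 4 kcal/g = 88.4247 g.

88 g/day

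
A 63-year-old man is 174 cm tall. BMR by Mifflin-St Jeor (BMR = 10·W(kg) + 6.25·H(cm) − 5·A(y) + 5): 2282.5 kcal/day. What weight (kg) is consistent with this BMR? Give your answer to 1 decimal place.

150.5 kg

2282.5 = 10·W + 6.25(174) − 5(63) + 5
10·W = 2282.5 − 777.5 = 1505, so W = 150.5 kg.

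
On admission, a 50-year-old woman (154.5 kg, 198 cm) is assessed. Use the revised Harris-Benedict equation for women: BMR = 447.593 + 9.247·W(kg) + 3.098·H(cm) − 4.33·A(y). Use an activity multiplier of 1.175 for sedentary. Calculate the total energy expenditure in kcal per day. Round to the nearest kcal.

2671 kcal per day

Harris-Benedict: BMR = 447.593 + 9.247(154.5) + 3.098(198) − 4.33(50) = 2273.1585 kcal/day.
TEE = BMR × activity factor = 2273.1585 × 1.175 = 2670.9612 kcal/day.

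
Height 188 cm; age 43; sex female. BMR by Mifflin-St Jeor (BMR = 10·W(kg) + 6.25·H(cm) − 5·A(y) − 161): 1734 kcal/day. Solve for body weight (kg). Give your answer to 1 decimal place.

93.5 kg

1734 = 10·W + 6.25(188) − 5(43) − 161
10·W = 1734 − 799 = 935, so W = 93.5 kg.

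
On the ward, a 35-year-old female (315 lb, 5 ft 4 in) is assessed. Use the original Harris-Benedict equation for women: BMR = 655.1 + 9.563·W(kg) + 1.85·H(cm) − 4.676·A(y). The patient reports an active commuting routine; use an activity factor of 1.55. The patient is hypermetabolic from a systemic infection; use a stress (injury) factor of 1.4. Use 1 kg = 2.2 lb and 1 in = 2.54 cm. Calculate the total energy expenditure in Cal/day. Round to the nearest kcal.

Convert to metric: weight = 315 ÷ 2.2 = 143.1818 kg; height = (5×12 + 4) × 2.54 = 64 × 2.54 = 162.56 cm.
Harris-Benedict: BMR = 655.1 + 9.563(143.1818) + 1.85(162.56) − 4.676(35) = 2161.4237 kcal/day.
TEE = BMR × activity factor = 2161.4237 × 1.55 = 3350.2068 kcal/day.
Apply stress factor: 3350.2068 × 1.4 = 4690.2895 kcal/day.

4690 Cal/day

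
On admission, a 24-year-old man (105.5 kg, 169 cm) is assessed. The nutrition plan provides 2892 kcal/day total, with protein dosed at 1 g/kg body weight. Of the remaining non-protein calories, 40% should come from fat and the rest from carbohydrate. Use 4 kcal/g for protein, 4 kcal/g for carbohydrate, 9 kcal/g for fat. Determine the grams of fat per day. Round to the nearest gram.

Protein = 1 × 105.5 = 105.5 g → 105.5 × 4 = 422 kcal.
Non-protein calories = 2892 − 422 = 2470 kcal.
Fat: 40% × 2470 = 988 kcal; carbohydrate: 1482 kcal.
Fat: 988 kcal ÷ 9 kcal/g = 109.7778 g.

110 g/day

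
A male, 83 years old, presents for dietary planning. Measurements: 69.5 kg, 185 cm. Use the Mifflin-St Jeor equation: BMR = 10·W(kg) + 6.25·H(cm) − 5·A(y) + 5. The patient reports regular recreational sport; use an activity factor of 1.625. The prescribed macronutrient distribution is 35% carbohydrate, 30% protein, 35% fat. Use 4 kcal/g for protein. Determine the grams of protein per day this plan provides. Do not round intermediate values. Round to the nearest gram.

176 g/day

Mifflin-St Jeor (male): BMR = 10(69.5) + 6.25(185) − 5(83) + 5 = 695 + 1156.25 − 415 + 5 = 1441.25 kcal/day.
TEE = 1441.25 × 1.625 = 2342.0313 kcal/day.
Protein energy = 30% × 2342.0313 = 702.6094 kcal.
Protein = 702.6094 ÷ 4 kcal/g = 175.6523 g.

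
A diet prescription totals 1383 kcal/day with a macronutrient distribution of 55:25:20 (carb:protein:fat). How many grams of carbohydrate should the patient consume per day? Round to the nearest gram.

Carbohydrate energy = 55% × 1383 = 760.65 kcal.
At 4 kcal/g: 760.65 ÷ 4 = 190.1625 g.

190 g/day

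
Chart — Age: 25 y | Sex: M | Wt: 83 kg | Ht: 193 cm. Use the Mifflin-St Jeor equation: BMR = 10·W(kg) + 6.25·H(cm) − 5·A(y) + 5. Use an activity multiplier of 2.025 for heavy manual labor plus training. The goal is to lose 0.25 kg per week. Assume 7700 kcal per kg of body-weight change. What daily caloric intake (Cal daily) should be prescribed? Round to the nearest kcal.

Mifflin-St Jeor (male): BMR = 10(83) + 6.25(193) − 5(25) + 5 = 830 + 1206.25 − 125 + 5 = 1916.25 kcal/day.
TEE = 1916.25 × 2.025 = 3880.4063 kcal/day.
Required daily deficit = 0.25 × 7700 ÷ 7 = 275 kcal/day.
Target intake = 3880.4063 − 275 = 3605.4063 kcal/day.

3605 Cal daily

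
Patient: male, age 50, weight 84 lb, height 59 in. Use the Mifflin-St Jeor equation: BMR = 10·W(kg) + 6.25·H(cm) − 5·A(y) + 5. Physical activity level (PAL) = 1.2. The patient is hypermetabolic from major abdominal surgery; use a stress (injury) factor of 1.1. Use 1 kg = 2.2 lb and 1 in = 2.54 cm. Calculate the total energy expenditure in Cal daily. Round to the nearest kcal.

Convert to metric: weight = 84 ÷ 2.2 = 38.1818 kg; height = 59 × 2.54 = 149.86 cm.
Mifflin-St Jeor (male): BMR = 10(38.1818) + 6.25(149.86) − 5(50) + 5 = 381.8182 + 936.625 − 250 + 5 = 1073.4432 kcal/day.
TEE = BMR × activity factor = 1073.4432 × 1.2 = 1288.1318 kcal/day.
Apply stress factor: 1288.1318 × 1.1 = 1416.945 kcal/day.

1417 Cal daily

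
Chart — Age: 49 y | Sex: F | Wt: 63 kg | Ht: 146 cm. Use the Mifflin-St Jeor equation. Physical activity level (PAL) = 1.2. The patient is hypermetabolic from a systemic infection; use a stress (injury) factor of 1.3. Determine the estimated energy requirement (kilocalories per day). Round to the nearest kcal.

1773 kilocalories per day

Mifflin-St Jeor (female): BMR = 10(63) + 6.25(146) − 5(49) − 161 = 630 + 912.5 − 245 − 161 = 1136.5 kcal/day.
TEE = BMR × activity factor = 1136.5 × 1.2 = 1363.8 kcal/day.
Apply stress factor: 1363.8 × 1.3 = 1772.94 kcal/day.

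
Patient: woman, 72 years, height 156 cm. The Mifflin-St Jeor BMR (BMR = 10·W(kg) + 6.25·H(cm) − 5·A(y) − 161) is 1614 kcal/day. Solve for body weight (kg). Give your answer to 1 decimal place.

1614 = 10·W + 6.25(156) − 5(72) − 161
10·W = 1614 − 454 = 1160, so W = 116 kg.

116.0 kg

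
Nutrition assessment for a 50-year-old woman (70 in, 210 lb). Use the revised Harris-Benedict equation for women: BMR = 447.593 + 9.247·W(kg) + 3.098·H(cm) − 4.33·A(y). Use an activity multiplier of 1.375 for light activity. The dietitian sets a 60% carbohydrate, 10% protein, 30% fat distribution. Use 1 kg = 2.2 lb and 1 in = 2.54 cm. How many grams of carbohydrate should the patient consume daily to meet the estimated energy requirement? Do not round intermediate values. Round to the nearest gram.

Convert to metric: weight = 210 ÷ 2.2 = 95.4545 kg; height = 70 × 2.54 = 177.8 cm.
Harris-Benedict: BMR = 447.593 + 9.247(95.4545) + 3.098(177.8) − 4.33(50) = 1664.5856 kcal/day.
TEE = 1664.5856 × 1.375 = 2288.8052 kcal/day.
Carbohydrate energy = 60% × 2288.8052 = 1373.2831 kcal.
Carbohydrate = 1373.2831 ÷ 4 kcal/g = 343.3208 g.

343 g/day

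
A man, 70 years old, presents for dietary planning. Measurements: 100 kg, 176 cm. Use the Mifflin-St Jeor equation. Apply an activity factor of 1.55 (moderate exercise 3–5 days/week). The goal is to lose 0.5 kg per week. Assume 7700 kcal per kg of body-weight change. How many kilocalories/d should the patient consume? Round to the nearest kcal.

2170 kilocalories/d

Mifflin-St Jeor (male): BMR = 10(100) + 6.25(176) − 5(70) + 5 = 1000 + 1100 − 350 + 5 = 1755 kcal/day.
TEE = 1755 × 1.55 = 2720.25 kcal/day.
Required daily deficit = 0.5 × 7700 ÷ 7 = 550 kcal/day.
Target intake = 2720.25 − 550 = 2170.25 kcal/day.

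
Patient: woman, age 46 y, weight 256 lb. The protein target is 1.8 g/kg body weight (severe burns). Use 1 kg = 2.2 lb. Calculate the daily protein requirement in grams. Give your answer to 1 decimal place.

209.5 g/day

Weight in kg = 256 ÷ 2.2 = 116.3636 kg.
Protein = 1.8 g/kg × 116.3636 kg = 209.4545 g/day.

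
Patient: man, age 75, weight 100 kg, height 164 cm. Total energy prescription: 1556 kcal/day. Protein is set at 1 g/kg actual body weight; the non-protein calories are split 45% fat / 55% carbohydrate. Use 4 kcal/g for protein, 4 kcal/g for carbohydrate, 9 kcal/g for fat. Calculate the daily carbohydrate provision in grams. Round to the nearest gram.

159 g/day

Protein = 1 × 100 = 100 g → 100 × 4 = 400 kcal.
Non-protein calories = 1556 − 400 = 1156 kcal.
Fat: 45% × 1156 = 520.2 kcal; carbohydrate: 635.8 kcal.
Carbohydrate: 635.8 kcal ÷ 4 kcal/g = 158.95 g.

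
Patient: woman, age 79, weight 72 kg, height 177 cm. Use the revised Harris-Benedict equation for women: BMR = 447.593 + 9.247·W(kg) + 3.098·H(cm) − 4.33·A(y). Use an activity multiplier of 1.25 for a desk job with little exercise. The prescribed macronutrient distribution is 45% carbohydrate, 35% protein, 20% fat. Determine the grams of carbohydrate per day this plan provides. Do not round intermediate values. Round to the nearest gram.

Harris-Benedict: BMR = 447.593 + 9.247(72) + 3.098(177) − 4.33(79) = 1319.653 kcal/day.
TEE = 1319.653 × 1.25 = 1649.5663 kcal/day.
Carbohydrate energy = 45% × 1649.5663 = 742.3048 kcal.
Carbohydrate = 742.3048 ÷ 4 kcal/g = 185.5762 g.

186 g/day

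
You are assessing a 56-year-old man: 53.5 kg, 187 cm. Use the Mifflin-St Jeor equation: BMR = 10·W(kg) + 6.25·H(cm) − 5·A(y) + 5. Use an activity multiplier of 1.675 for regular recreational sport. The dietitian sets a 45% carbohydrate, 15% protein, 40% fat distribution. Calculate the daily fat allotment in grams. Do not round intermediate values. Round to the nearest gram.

Mifflin-St Jeor (male): BMR = 10(53.5) + 6.25(187) − 5(56) + 5 = 535 + 1168.75 − 280 + 5 = 1428.75 kcal/day.
TEE = 1428.75 × 1.675 = 2393.1563 kcal/day.
Fat energy = 40% × 2393.1563 = 957.2625 kcal.
Fat = 957.2625 ÷ 9 kcal/g = 106.3625 g.

106 g/day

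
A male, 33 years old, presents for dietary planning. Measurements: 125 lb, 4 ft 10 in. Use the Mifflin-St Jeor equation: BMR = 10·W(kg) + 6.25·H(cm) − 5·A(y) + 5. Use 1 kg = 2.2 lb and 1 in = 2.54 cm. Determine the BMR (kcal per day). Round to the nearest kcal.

1329 kcal per day

Convert to metric: weight = 125 ÷ 2.2 = 56.8182 kg; height = (4×12 + 10) × 2.54 = 58 × 2.54 = 147.32 cm.
Mifflin-St Jeor (male): BMR = 10(56.8182) + 6.25(147.32) − 5(33) + 5 = 568.1818 + 920.75 − 165 + 5 = 1328.9318 kcal/day.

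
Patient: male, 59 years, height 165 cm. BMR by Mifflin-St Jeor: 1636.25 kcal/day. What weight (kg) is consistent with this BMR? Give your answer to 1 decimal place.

89.5 kg

1636.25 = 10·W + 6.25(165) − 5(59) + 5
10·W = 1636.25 − 741.25 = 895, so W = 89.5 kg.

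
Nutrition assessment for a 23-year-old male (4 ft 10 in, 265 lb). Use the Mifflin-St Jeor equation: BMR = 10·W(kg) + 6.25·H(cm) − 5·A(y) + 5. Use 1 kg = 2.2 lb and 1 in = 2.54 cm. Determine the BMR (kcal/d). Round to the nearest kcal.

Convert to metric: weight = 265 ÷ 2.2 = 120.4545 kg; height = (4×12 + 10) × 2.54 = 58 × 2.54 = 147.32 cm.
Mifflin-St Jeor (male): BMR = 10(120.4545) + 6.25(147.32) − 5(23) + 5 = 1204.5455 + 920.75 − 115 + 5 = 2015.2955 kcal/day.

2015 kcal/d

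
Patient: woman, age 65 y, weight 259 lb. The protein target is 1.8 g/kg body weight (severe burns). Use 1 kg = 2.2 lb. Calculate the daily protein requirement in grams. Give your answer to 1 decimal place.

211.9 g/day

Weight in kg = 259 ÷ 2.2 = 117.7273 kg.
Protein = 1.8 g/kg × 117.7273 kg = 211.9091 g/day.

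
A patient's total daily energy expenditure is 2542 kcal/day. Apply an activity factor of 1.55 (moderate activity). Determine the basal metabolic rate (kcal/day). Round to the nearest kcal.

BMR = TEE ÷ activity factor = 2542 ÷ 1.55 = 1640 kcal/day.

1640 kcal/day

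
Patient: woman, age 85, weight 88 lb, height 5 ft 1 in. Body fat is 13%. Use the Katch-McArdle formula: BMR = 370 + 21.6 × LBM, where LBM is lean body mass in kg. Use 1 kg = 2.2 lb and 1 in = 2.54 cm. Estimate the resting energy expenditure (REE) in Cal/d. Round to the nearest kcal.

Convert to metric: weight = 88 ÷ 2.2 = 40 kg; height = (5×12 + 1) × 2.54 = 61 × 2.54 = 154.94 cm.
LBM = 40 × (1 − 0.13) = 34.8 kg. Katch-McArdle: BMR = 370 + 21.6 × 34.8 = 1121.68 kcal/day.

1122 Cal/d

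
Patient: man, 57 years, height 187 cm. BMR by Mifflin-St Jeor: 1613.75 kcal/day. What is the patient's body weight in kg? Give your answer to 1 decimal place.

72.5 kg

1613.75 = 10·W + 6.25(187) − 5(57) + 5
10·W = 1613.75 − 888.75 = 725, so W = 72.5 kg.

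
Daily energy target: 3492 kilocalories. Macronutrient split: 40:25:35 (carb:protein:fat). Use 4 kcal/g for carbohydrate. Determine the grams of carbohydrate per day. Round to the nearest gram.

Carbohydrate energy = 40% × 3492 = 1396.8 kcal.
At 4 kcal/g: 1396.8 ÷ 4 = 349.2 g.

349 g/day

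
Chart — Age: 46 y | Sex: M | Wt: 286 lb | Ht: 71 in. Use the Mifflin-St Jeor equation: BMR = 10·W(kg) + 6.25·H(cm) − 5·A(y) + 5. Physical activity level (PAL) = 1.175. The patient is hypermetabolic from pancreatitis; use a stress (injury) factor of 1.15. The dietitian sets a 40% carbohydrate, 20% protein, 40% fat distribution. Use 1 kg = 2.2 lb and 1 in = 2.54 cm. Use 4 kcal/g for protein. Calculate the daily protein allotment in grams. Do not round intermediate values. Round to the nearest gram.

Convert to metric: weight = 286 ÷ 2.2 = 130 kg; height = 71 × 2.54 = 180.34 cm.
Mifflin-St Jeor (male): BMR = 10(130) + 6.25(180.34) − 5(46) + 5 = 1300 + 1127.125 − 230 + 5 = 2202.125 kcal/day.
TEE = 2202.125 × 1.175 = 2587.4969 kcal/day.
With stress factor 1.15: 2587.4969 × 1.15 = 2975.6214 kcal/day.
Protein energy = 20% × 2975.6214 = 595.1243 kcal.
Protein = 595.1243 ÷ 4 kcal/g = 148.7811 g.

149 g/day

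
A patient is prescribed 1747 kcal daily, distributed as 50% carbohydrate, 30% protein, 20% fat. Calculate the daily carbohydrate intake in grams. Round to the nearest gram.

Carbohydrate energy = 50% × 1747 = 873.5 kcal.
At 4 kcal/g: 873.5 ÷ 4 = 218.375 g.

218 g/day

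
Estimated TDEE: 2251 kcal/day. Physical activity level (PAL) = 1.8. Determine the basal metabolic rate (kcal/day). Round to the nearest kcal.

1251 kcal/day

BMR = TEE ÷ activity factor = 2251 ÷ 1.8 = 1250.5556 kcal/day.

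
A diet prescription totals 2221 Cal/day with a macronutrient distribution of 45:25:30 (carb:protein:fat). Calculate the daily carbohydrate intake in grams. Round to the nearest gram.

Carbohydrate energy = 45% × 2221 = 999.45 kcal.
At 4 kcal/g: 999.45 ÷ 4 = 249.8625 g.

250 g/day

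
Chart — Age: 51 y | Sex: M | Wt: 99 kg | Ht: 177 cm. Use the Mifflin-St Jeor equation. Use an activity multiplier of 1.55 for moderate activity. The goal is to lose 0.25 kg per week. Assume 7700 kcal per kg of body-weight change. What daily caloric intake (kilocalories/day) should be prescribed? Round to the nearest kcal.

Mifflin-St Jeor (male): BMR = 10(99) + 6.25(177) − 5(51) + 5 = 990 + 1106.25 − 255 + 5 = 1846.25 kcal/day.
TEE = 1846.25 × 1.55 = 2861.6875 kcal/day.
Required daily deficit = 0.25 × 7700 ÷ 7 = 275 kcal/day.
Target intake = 2861.6875 − 275 = 2586.6875 kcal/day.

2587 kilocalories/day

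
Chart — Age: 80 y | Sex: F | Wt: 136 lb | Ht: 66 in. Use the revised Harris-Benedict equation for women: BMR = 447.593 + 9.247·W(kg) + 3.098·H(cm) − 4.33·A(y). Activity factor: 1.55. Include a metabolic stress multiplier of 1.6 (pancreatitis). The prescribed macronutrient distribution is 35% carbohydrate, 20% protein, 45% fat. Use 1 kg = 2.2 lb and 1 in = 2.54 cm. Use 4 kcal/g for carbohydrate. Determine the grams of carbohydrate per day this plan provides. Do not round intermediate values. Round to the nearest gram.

259 g/day

Convert to metric: weight = 136 ÷ 2.2 = 61.8182 kg; height = 66 × 2.54 = 167.64 cm.
Harris-Benedict: BMR = 447.593 + 9.247(61.8182) + 3.098(167.64) − 4.33(80) = 1192.1744 kcal/day.
TEE = 1192.1744 × 1.55 = 1847.8704 kcal/day.
With stress factor 1.6: 1847.8704 × 1.6 = 2956.5926 kcal/day.
Carbohydrate energy = 35% × 2956.5926 = 1034.8074 kcal.
Carbohydrate = 1034.8074 ÷ 4 kcal/g = 258.7019 g.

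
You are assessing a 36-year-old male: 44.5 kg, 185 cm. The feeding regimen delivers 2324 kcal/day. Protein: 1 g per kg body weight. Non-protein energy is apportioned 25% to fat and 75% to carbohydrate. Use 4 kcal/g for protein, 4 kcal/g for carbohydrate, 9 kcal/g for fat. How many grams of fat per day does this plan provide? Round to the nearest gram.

60 g/day

Protein = 1 × 44.5 = 44.5 g → 44.5 × 4 = 178 kcal.
Non-protein calories = 2324 − 178 = 2146 kcal.
Fat: 25% × 2146 = 536.5 kcal; carbohydrate: 1609.5 kcal.
Fat: 536.5 kcal ÷ 9 kcal/g = 59.6111 g.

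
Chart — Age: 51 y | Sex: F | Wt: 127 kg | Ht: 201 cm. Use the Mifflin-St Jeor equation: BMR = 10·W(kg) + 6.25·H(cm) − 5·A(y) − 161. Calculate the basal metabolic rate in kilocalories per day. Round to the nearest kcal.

Mifflin-St Jeor (female): BMR = 10(127) + 6.25(201) − 5(51) − 161 = 1270 + 1256.25 − 255 − 161 = 2110.25 kcal/day.

2110 kilocalories per day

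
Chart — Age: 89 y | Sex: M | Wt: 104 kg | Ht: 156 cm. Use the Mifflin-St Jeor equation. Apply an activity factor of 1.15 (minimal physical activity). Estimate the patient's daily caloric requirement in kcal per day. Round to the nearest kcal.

Mifflin-St Jeor (male): BMR = 10(104) + 6.25(156) − 5(89) + 5 = 1040 + 975 − 445 + 5 = 1575 kcal/day.
TEE = BMR × activity factor = 1575 × 1.15 = 1811.25 kcal/day.

1811 kcal per day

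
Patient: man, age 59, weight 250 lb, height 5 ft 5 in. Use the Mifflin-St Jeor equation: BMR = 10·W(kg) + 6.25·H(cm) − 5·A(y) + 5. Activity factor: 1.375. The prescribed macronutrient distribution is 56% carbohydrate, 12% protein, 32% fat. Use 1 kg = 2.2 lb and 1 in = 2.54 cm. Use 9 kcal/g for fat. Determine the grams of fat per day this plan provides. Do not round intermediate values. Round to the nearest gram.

92 g/day

Convert to metric: weight = 250 ÷ 2.2 = 113.6364 kg; height = (5×12 + 5) × 2.54 = 65 × 2.54 = 165.1 cm.
Mifflin-St Jeor (male): BMR = 10(113.6364) + 6.25(165.1) − 5(59) + 5 = 1136.3636 + 1031.875 − 295 + 5 = 1878.2386 kcal/day.
TEE = 1878.2386 × 1.375 = 2582.5781 kcal/day.
Fat energy = 32% × 2582.5781 = 826.425 kcal.
Fat = 826.425 ÷ 9 kcal/g = 91.825 g.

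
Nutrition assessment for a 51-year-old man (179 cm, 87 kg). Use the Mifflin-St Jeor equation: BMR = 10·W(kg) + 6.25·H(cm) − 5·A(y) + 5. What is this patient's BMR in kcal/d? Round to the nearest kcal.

Mifflin-St Jeor (male): BMR = 10(87) + 6.25(179) − 5(51) + 5 = 870 + 1118.75 − 255 + 5 = 1738.75 kcal/day.

1739 kcal/d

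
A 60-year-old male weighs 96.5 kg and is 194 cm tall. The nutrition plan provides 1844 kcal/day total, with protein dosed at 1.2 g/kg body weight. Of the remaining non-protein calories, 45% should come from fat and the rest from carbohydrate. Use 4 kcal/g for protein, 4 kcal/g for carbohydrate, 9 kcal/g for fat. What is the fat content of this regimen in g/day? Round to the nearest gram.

69 g/day

Protein = 1.2 × 96.5 = 115.8 g → 115.8 × 4 = 463.2 kcal.
Non-protein calories = 1844 − 463.2 = 1380.8 kcal.
Fat: 45% × 1380.8 = 621.36 kcal; carbohydrate: 759.44 kcal.
Fat: 621.36 kcal ÷ 9 kcal/g = 69.04 g.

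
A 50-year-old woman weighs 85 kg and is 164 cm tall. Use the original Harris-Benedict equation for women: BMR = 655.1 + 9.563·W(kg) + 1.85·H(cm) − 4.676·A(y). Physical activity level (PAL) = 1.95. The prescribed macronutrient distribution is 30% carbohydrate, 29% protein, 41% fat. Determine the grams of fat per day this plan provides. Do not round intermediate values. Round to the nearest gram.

Harris-Benedict: BMR = 655.1 + 9.563(85) + 1.85(164) − 4.676(50) = 1537.555 kcal/day.
TEE = 1537.555 × 1.95 = 2998.2323 kcal/day.
Fat energy = 41% × 2998.2323 = 1229.2752 kcal.
Fat = 1229.2752 ÷ 9 kcal/g = 136.5861 g.

137 g/day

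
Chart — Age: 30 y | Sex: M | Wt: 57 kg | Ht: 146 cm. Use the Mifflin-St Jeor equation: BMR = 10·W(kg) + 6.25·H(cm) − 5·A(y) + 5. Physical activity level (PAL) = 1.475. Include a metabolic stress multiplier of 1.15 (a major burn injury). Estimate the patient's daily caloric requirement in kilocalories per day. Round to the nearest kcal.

2269 kilocalories per day

Mifflin-St Jeor (male): BMR = 10(57) + 6.25(146) − 5(30) + 5 = 570 + 912.5 − 150 + 5 = 1337.5 kcal/day.
TEE = BMR × activity factor = 1337.5 × 1.475 = 1972.8125 kcal/day.
Apply stress factor: 1972.8125 × 1.15 = 2268.7344 kcal/day.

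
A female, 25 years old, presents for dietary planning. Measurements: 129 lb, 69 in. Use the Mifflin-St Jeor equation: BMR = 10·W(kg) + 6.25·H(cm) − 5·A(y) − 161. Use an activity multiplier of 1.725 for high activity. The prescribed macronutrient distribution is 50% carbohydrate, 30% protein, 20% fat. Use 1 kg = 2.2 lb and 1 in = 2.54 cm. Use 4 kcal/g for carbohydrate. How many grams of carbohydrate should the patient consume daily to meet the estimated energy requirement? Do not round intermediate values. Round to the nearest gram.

Convert to metric: weight = 129 ÷ 2.2 = 58.6364 kg; height = 69 × 2.54 = 175.26 cm.
Mifflin-St Jeor (female): BMR = 10(58.6364) + 6.25(175.26) − 5(25) − 161 = 586.3636 + 1095.375 − 125 − 161 = 1395.7386 kcal/day.
TEE = 1395.7386 × 1.725 = 2407.6491 kcal/day.
Carbohydrate energy = 50% × 2407.6491 = 1203.8246 kcal.
Carbohydrate = 1203.8246 ÷ 4 kcal/g = 300.9561 g.

301 g/day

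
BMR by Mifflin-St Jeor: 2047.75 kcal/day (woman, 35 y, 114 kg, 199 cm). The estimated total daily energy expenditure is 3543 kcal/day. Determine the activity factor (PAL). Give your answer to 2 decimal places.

1.73

Activity factor = TEE ÷ BMR = 3543 ÷ 2047.75 = 1.73.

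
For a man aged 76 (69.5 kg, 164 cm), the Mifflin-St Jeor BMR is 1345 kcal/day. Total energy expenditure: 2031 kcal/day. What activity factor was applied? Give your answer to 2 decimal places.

Activity factor = TEE ÷ BMR = 2031 ÷ 1345 = 1.51.

1.51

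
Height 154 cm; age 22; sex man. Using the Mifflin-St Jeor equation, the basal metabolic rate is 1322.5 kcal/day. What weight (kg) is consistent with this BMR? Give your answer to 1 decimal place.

46.5 kg

1322.5 = 10·W + 6.25(154) − 5(22) + 5
10·W = 1322.5 − 857.5 = 465, so W = 46.5 kg.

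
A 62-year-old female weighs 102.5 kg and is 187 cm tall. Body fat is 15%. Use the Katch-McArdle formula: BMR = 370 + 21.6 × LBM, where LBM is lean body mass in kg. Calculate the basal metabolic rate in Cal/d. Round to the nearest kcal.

LBM = 102.5 × (1 − 0.15) = 87.125 kg. Katch-McArdle: BMR = 370 + 21.6 × 87.125 = 2251.9 kcal/day.

2252 Cal/d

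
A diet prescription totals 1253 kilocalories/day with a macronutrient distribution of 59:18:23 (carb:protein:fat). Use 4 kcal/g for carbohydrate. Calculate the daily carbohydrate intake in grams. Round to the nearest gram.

Carbohydrate energy = 59% × 1253 = 739.27 kcal.
At 4 kcal/g: 739.27 ÷ 4 = 184.8175 g.

185 g/day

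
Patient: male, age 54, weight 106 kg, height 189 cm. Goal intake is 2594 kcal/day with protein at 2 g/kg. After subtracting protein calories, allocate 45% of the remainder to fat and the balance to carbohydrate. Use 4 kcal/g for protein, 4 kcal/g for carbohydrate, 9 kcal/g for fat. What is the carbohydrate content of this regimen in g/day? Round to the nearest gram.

Protein = 2 × 106 = 212 g → 212 × 4 = 848 kcal.
Non-protein calories = 2594 − 848 = 1746 kcal.
Fat: 45% × 1746 = 785.7 kcal; carbohydrate: 960.3 kcal.
Carbohydrate: 960.3 kcal ÷ 4 kcal/g = 240.075 g.

240 g/day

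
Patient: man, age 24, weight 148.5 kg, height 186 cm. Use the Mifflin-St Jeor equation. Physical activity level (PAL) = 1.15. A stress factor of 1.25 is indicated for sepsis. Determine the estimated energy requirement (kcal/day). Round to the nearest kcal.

Mifflin-St Jeor (male): BMR = 10(148.5) + 6.25(186) − 5(24) + 5 = 1485 + 1162.5 − 120 + 5 = 2532.5 kcal/day.
TEE = BMR × activity factor = 2532.5 × 1.15 = 2912.375 kcal/day.
Apply stress factor: 2912.375 × 1.25 = 3640.4688 kcal/day.

3640 kcal/day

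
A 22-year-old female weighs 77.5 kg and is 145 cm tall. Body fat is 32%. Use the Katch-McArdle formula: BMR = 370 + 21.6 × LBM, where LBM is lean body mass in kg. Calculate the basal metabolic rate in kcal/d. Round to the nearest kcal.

LBM = 77.5 × (1 − 0.32) = 52.7 kg. Katch-McArdle: BMR = 370 + 21.6 × 52.7 = 1508.32 kcal/day.

1508 kcal/d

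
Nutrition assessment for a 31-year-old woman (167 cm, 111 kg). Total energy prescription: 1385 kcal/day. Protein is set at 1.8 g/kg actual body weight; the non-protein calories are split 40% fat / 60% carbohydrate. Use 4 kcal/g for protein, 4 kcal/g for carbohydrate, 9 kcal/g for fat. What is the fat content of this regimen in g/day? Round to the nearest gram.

26 g/day

Protein = 1.8 × 111 = 199.8 g → 199.8 × 4 = 799.2 kcal.
Non-protein calories = 1385 − 799.2 = 585.8 kcal.
Fat: 40% × 585.8 = 234.32 kcal; carbohydrate: 351.48 kcal.
Fat: 234.32 kcal ÷ 9 kcal/g = 26.0356 g.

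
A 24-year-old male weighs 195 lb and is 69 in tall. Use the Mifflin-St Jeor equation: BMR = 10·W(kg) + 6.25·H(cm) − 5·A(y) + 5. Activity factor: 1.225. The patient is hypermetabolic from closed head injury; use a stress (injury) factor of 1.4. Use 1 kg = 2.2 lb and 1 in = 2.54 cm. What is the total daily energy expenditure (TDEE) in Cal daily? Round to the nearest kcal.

3201 Cal daily

Convert to metric: weight = 195 ÷ 2.2 = 88.6364 kg; height = 69 × 2.54 = 175.26 cm.
Mifflin-St Jeor (male): BMR = 10(88.6364) + 6.25(175.26) − 5(24) + 5 = 886.3636 + 1095.375 − 120 + 5 = 1866.7386 kcal/day.
TEE = BMR × activity factor = 1866.7386 × 1.225 = 2286.7548 kcal/day.
Apply stress factor: 2286.7548 × 1.4 = 3201.4568 kcal/day.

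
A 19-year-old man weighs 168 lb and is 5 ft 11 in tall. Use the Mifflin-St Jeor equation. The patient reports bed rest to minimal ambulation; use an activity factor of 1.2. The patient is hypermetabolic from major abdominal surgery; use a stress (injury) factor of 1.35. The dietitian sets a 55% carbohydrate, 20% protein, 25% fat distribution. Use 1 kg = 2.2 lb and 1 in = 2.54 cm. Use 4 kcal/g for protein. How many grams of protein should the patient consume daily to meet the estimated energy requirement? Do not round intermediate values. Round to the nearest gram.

Convert to metric: weight = 168 ÷ 2.2 = 76.3636 kg; height = (5×12 + 11) × 2.54 = 71 × 2.54 = 180.34 cm.
Mifflin-St Jeor (male): BMR = 10(76.3636) + 6.25(180.34) − 5(19) + 5 = 763.6364 + 1127.125 − 95 + 5 = 1800.7614 kcal/day.
TEE = 1800.7614 × 1.2 = 2160.9136 kcal/day.
With stress factor 1.35: 2160.9136 × 1.35 = 2917.2334 kcal/day.
Protein energy = 20% × 2917.2334 = 583.4467 kcal.
Protein = 583.4467 ÷ 4 kcal/g = 145.8617 g.

146 g/day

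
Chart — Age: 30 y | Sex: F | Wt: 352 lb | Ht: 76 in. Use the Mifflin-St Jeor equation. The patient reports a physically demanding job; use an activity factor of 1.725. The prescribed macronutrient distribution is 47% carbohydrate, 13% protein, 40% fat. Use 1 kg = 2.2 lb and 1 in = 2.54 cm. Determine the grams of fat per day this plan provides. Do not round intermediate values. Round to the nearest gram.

191 g/day

Convert to metric: weight = 352 ÷ 2.2 = 160 kg; height = 76 × 2.54 = 193.04 cm.
Mifflin-St Jeor (female): BMR = 10(160) + 6.25(193.04) − 5(30) − 161 = 1600 + 1206.5 − 150 − 161 = 2495.5 kcal/day.
TEE = 2495.5 × 1.725 = 4304.7375 kcal/day.
Fat energy = 40% × 4304.7375 = 1721.895 kcal.
Fat = 1721.895 ÷ 9 kcal/g = 191.3217 g.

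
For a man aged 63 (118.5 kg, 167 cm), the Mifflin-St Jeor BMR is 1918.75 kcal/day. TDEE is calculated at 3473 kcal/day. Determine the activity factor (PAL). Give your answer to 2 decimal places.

1.81

Activity factor = TEE ÷ BMR = 3473 ÷ 1918.75 = 1.81.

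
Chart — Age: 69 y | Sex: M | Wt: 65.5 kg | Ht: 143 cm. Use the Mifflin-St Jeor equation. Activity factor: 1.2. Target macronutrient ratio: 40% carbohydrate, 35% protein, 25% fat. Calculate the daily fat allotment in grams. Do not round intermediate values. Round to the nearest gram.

Mifflin-St Jeor (male): BMR = 10(65.5) + 6.25(143) − 5(69) + 5 = 655 + 893.75 − 345 + 5 = 1208.75 kcal/day.
TEE = 1208.75 × 1.2 = 1450.5 kcal/day.
Fat energy = 25% × 1450.5 = 362.625 kcal.
Fat = 362.625 ÷ 9 kcal/g = 40.2917 g.

40 g/day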